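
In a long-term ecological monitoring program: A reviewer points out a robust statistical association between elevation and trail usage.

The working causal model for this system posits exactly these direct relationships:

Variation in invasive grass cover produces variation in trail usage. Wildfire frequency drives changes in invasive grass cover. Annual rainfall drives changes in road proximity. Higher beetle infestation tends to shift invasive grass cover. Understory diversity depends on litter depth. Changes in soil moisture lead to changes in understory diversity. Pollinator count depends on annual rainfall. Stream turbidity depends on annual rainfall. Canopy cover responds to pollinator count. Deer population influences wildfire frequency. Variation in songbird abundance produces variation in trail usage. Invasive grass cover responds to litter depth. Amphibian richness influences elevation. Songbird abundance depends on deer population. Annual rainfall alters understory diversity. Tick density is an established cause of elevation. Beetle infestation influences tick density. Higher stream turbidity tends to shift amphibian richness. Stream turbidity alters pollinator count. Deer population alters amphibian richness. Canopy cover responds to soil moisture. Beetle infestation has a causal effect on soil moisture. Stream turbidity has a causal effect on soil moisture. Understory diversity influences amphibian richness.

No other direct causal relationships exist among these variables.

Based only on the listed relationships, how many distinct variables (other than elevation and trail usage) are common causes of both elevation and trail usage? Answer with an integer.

The common causes are: beetle infestation (to elevation via beetle infestation → tick density → elevation; to trail usage via beetle infestation → invasive grass cover → trail usage); deer population (to elevation via deer population → amphibian richness → elevation; to trail usage via deer population → songbird abundance → trail usage); litter depth (to elevation via litter depth → understory diversity → amphibian richness → elevation; to trail usage via litter depth → invasive grass cover → trail usage).
Every other variable lacks a causal path to at least one of elevation and trail usage.

3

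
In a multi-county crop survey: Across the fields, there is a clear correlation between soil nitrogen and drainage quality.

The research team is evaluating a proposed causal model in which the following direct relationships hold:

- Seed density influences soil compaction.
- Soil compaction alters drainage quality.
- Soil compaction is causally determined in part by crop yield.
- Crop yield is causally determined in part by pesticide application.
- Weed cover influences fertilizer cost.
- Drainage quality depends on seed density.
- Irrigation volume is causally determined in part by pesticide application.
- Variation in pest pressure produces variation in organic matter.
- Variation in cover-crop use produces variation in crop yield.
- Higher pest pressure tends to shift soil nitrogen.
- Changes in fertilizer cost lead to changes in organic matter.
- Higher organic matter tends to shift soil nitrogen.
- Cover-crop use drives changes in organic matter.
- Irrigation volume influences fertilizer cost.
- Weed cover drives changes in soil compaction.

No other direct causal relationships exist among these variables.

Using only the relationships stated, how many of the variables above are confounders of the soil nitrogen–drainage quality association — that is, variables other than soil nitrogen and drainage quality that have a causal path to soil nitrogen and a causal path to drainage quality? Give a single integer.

The common causes are: cover-crop use (to soil nitrogen via cover-crop use → organic matter → soil nitrogen; to drainage quality via cover-crop use → crop yield → soil compaction → drainage quality); pesticide application (to soil nitrogen via pesticide application → irrigation volume → fertilizer cost → organic matter → soil nitrogen; to drainage quality via pesticide application → crop yield → soil compaction → drainage quality); weed cover (to soil nitrogen via weed cover → fertilizer cost → organic matter → soil nitrogen; to drainage quality via weed cover → soil compaction → drainage quality).
Every other variable lacks a causal path to at least one of soil nitrogen and drainage quality.

3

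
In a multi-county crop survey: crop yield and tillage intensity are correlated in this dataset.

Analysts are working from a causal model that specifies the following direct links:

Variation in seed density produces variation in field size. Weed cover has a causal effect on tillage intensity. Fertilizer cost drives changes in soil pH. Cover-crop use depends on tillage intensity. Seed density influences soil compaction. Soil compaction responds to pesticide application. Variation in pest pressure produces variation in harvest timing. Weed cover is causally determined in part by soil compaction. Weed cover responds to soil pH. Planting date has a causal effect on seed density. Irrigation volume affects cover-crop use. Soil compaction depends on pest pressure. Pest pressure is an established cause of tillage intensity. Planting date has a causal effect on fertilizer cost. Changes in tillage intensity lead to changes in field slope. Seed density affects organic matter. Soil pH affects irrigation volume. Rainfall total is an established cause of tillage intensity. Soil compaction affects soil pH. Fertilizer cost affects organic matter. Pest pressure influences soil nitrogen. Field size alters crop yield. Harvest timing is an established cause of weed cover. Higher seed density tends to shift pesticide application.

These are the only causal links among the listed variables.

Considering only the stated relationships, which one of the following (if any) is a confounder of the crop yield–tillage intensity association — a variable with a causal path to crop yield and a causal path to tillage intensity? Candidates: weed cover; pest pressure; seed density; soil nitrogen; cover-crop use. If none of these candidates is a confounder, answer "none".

Seed density causes crop yield (seed density → field size → crop yield) and also causes tillage intensity (seed density → soil compaction → weed cover → tillage intensity); it is a common cause of both.
Each of the other candidates lacks a causal path to at least one of crop yield and tillage intensity, so they do not confound the relationship.

seed density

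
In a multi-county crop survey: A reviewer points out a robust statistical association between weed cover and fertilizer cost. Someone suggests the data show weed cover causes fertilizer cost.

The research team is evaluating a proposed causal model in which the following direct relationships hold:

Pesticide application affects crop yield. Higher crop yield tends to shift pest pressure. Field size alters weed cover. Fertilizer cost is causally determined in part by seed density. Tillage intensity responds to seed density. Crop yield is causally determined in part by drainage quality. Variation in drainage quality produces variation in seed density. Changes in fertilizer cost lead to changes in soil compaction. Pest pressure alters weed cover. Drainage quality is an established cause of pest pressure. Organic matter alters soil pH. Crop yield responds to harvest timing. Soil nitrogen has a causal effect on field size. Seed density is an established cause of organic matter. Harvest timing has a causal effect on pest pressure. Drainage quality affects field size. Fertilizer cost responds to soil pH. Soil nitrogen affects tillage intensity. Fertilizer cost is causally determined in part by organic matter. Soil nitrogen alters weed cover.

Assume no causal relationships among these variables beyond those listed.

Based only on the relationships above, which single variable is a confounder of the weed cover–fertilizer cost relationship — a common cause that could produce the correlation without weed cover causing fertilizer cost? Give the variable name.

drainage quality

Drainage quality has a causal path to weed cover (drainage quality → pest pressure → weed cover) and a separate causal path to fertilizer cost (drainage quality → seed density → fertilizer cost), so it is a common cause of both.
No stated relationship gives weed cover a causal route to fertilizer cost, so the correlation is explained by the shared upstream cause rather than a direct effect.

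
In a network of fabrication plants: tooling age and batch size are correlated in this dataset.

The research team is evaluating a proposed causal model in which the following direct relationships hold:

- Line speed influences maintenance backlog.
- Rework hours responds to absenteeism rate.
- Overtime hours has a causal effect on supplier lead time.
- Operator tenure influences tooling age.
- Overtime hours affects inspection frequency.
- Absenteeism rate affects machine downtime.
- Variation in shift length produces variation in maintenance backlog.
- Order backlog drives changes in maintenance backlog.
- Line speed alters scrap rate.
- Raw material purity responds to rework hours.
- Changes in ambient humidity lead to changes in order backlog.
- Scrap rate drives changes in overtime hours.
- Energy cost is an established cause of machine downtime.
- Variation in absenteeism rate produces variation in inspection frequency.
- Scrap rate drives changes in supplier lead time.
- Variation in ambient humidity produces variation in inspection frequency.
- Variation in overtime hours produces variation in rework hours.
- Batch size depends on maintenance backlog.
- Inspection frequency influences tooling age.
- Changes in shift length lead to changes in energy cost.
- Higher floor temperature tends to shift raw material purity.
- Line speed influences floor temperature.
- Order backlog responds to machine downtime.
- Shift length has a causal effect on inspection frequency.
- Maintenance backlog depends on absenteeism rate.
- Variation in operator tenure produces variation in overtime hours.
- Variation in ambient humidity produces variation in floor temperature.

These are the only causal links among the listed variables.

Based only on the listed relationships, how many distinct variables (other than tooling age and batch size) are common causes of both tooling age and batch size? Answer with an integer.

The common causes are: absenteeism rate (to tooling age via absenteeism rate → inspection frequency → tooling age; to batch size via absenteeism rate → maintenance backlog → batch size); ambient humidity (to tooling age via ambient humidity → inspection frequency → tooling age; to batch size via ambient humidity → order backlog → maintenance backlog → batch size); line speed (to tooling age via line speed → scrap rate → overtime hours → inspection frequency → tooling age; to batch size via line speed → maintenance backlog → batch size); shift length (to tooling age via shift length → inspection frequency → tooling age; to batch size via shift length → maintenance backlog → batch size).
Every other variable lacks a causal path to at least one of tooling age and batch size.

4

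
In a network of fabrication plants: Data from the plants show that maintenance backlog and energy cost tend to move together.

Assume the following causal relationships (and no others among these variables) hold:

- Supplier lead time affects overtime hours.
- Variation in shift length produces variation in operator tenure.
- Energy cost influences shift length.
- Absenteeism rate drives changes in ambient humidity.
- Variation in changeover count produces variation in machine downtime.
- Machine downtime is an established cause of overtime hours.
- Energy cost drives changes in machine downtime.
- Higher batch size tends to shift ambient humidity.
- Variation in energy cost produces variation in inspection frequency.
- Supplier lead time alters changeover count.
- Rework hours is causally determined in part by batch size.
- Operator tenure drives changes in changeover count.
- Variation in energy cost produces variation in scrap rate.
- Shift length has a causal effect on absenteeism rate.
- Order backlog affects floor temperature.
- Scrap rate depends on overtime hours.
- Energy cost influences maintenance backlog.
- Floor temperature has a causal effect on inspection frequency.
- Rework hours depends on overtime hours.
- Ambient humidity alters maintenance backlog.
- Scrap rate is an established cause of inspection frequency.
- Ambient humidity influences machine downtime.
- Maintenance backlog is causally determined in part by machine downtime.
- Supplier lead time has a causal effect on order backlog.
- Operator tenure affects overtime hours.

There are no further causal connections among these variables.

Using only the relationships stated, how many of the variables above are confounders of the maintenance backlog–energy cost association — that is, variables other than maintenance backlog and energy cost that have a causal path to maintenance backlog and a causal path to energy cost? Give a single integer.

0

No listed variable has a causal path to both maintenance backlog and energy cost, so there are no common causes.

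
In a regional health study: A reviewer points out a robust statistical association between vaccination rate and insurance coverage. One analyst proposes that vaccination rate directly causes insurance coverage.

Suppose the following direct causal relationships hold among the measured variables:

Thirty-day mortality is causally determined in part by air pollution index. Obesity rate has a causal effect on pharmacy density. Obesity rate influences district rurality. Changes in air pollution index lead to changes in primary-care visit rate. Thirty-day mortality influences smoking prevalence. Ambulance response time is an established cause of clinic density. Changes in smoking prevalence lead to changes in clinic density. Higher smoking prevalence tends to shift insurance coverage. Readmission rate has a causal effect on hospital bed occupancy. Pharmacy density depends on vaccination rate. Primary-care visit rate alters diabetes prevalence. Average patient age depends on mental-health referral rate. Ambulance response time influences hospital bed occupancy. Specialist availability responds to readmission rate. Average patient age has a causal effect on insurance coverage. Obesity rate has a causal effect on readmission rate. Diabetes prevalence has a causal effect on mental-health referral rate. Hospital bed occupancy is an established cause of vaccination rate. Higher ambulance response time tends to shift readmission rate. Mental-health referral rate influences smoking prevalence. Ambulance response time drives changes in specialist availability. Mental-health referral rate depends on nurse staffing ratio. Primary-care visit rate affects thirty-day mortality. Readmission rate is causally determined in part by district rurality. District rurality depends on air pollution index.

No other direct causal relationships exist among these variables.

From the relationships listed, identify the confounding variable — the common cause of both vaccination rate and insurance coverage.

Air pollution index has a causal path to vaccination rate (air pollution index → district rurality → readmission rate → hospital bed occupancy → vaccination rate) and a separate causal path to insurance coverage (air pollution index → thirty-day mortality → smoking prevalence → insurance coverage), so it is a common cause of both.
No stated relationship gives vaccination rate a causal route to insurance coverage, so the correlation is explained by the shared upstream cause rather than a direct effect.

air pollution index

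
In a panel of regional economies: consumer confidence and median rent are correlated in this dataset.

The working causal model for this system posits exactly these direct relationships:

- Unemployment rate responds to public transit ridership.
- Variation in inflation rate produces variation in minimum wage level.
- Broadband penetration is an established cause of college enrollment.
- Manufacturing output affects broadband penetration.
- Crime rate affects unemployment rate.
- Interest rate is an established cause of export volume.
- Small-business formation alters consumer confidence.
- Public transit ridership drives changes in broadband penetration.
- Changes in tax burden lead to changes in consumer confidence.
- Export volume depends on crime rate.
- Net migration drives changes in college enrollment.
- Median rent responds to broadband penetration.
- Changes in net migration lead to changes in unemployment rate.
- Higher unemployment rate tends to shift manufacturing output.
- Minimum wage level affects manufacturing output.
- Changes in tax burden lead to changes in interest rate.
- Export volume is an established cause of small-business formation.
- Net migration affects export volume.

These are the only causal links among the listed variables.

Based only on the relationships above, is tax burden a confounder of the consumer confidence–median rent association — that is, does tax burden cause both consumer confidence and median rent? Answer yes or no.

no

Tax burden has no stated causal path to median rent. A confounder must cause both variables, so tax burden does not qualify.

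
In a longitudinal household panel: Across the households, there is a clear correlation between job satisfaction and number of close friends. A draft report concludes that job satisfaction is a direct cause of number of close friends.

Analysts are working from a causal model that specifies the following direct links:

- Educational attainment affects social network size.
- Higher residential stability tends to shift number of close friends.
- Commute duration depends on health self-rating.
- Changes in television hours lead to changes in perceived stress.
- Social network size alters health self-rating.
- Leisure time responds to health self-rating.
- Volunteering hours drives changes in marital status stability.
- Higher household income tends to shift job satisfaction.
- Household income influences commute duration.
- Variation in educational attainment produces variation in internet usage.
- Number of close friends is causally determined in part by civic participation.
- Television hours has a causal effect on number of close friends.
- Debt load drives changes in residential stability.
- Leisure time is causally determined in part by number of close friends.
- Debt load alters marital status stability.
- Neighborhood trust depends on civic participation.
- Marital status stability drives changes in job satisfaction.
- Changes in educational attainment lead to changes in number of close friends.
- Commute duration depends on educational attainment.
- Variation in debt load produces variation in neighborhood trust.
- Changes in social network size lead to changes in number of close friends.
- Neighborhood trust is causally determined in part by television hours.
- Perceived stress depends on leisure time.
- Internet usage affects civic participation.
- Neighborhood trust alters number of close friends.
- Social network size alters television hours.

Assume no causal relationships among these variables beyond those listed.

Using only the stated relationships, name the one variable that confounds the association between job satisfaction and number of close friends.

debt load

Debt load has a causal path to job satisfaction (debt load → marital status stability → job satisfaction) and a separate causal path to number of close friends (debt load → neighborhood trust → number of close friends), so it is a common cause of both.
No stated relationship gives job satisfaction a causal route to number of close friends, so the correlation is explained by the shared upstream cause rather than a direct effect.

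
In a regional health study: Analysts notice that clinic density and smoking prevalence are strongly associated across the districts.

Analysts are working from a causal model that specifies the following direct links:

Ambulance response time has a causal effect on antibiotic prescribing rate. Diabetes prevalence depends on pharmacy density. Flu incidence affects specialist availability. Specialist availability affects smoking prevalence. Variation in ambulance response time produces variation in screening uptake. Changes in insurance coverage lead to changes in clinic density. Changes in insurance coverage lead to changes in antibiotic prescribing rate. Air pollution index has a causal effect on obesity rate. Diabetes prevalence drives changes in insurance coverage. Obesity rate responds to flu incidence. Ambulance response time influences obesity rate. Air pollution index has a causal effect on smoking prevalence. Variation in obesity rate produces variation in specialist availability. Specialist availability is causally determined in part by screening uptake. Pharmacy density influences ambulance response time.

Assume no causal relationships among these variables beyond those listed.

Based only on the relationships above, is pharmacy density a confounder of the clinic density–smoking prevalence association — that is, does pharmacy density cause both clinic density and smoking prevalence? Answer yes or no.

Pharmacy density has a causal path to clinic density (pharmacy density → diabetes prevalence → insurance coverage → clinic density) and to smoking prevalence (pharmacy density → ambulance response time → screening uptake → specialist availability → smoking prevalence), so it is a common cause of both — a confounder.

yes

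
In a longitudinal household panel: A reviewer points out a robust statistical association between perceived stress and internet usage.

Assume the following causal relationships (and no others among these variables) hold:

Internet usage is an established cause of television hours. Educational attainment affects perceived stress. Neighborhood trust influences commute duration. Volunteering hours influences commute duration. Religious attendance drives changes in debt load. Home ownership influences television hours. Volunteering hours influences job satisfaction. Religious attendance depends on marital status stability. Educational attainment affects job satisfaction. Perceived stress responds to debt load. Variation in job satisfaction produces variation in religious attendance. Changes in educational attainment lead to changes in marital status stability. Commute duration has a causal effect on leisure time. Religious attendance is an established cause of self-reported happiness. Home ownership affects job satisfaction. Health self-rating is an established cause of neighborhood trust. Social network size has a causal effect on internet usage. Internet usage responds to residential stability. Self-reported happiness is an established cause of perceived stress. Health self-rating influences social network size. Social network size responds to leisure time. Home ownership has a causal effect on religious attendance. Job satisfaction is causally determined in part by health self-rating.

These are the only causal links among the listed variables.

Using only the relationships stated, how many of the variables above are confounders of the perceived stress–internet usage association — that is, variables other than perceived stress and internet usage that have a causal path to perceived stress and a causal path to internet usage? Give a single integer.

The common causes are: health self-rating (to perceived stress via health self-rating → job satisfaction → religious attendance → debt load → perceived stress; to internet usage via health self-rating → social network size → internet usage); volunteering hours (to perceived stress via volunteering hours → job satisfaction → religious attendance → debt load → perceived stress; to internet usage via volunteering hours → commute duration → leisure time → social network size → internet usage).
Every other variable lacks a causal path to at least one of perceived stress and internet usage.

2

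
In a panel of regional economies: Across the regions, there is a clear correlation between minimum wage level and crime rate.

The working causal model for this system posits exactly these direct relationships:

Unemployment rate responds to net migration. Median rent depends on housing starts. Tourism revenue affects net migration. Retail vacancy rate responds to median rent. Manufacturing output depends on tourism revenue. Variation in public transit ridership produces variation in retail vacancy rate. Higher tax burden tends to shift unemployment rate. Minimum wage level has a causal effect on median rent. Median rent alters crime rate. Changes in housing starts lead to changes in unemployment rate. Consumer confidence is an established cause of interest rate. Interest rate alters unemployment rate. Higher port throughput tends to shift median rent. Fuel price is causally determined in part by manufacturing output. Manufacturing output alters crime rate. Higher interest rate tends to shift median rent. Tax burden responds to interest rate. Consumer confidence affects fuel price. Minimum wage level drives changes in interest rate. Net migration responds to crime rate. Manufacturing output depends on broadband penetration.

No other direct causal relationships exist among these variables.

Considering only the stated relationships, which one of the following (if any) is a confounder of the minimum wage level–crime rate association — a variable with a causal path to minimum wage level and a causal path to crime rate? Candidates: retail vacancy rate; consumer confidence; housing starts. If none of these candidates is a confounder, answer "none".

none

None of the listed candidates has causal paths to both minimum wage level and crime rate in the stated relationships, so none is a common cause.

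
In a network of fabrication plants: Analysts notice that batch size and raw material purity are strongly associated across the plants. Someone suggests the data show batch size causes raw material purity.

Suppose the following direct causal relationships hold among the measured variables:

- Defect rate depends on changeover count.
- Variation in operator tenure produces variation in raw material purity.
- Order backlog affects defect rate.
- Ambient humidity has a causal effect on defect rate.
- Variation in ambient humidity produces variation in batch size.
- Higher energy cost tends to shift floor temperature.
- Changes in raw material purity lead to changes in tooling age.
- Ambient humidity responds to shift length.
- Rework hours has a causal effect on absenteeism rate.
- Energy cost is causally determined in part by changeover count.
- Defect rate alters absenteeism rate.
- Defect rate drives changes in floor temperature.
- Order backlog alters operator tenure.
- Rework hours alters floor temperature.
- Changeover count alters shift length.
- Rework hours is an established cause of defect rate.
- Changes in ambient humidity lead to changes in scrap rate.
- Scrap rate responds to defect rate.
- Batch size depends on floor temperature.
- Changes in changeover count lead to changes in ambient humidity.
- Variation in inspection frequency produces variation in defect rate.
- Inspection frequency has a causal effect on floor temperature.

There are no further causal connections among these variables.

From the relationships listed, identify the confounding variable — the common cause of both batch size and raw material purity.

order backlog

Order backlog has a causal path to batch size (order backlog → defect rate → floor temperature → batch size) and a separate causal path to raw material purity (order backlog → operator tenure → raw material purity), so it is a common cause of both.
No stated relationship gives batch size a causal route to raw material purity, so the correlation is explained by the shared upstream cause rather than a direct effect.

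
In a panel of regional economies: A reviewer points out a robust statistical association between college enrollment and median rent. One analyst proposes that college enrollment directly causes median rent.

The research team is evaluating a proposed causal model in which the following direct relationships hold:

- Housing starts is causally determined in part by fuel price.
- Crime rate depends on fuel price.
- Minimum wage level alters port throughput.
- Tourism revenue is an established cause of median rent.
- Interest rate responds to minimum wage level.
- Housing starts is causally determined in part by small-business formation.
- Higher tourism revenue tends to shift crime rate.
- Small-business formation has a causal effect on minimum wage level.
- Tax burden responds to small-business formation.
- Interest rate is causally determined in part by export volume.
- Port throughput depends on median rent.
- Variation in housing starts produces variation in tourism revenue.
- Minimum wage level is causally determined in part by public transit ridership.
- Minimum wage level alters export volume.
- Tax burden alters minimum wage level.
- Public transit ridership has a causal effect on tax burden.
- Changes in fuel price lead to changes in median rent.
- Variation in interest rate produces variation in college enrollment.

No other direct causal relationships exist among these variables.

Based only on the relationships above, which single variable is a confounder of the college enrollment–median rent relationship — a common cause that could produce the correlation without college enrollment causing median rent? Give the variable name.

Small-business formation has a causal path to college enrollment (small-business formation → minimum wage level → interest rate → college enrollment) and a separate causal path to median rent (small-business formation → housing starts → tourism revenue → median rent), so it is a common cause of both.
No stated relationship gives college enrollment a causal route to median rent, so the correlation is explained by the shared upstream cause rather than a direct effect.

small-business formation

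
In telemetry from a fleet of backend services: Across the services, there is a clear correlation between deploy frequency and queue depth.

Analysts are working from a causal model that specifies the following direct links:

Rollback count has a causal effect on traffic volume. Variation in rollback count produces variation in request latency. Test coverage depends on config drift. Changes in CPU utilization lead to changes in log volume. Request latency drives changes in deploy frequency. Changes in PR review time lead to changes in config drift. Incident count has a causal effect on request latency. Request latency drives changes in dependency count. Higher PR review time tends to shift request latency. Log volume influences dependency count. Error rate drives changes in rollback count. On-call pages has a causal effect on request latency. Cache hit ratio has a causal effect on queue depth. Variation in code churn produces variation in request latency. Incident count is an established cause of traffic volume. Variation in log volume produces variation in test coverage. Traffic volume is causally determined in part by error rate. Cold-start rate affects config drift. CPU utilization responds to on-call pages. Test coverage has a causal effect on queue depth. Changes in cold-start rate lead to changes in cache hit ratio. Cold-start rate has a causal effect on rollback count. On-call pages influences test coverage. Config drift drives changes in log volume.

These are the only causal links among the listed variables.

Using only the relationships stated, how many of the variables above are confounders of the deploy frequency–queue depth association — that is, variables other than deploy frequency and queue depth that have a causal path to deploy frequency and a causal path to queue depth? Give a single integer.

The common causes are: PR review time (to deploy frequency via PR review time → request latency → deploy frequency; to queue depth via PR review time → config drift → test coverage → queue depth); cold-start rate (to deploy frequency via cold-start rate → rollback count → request latency → deploy frequency; to queue depth via cold-start rate → cache hit ratio → queue depth); on-call pages (to deploy frequency via on-call pages → request latency → deploy frequency; to queue depth via on-call pages → test coverage → queue depth).
Every other variable lacks a causal path to at least one of deploy frequency and queue depth.

3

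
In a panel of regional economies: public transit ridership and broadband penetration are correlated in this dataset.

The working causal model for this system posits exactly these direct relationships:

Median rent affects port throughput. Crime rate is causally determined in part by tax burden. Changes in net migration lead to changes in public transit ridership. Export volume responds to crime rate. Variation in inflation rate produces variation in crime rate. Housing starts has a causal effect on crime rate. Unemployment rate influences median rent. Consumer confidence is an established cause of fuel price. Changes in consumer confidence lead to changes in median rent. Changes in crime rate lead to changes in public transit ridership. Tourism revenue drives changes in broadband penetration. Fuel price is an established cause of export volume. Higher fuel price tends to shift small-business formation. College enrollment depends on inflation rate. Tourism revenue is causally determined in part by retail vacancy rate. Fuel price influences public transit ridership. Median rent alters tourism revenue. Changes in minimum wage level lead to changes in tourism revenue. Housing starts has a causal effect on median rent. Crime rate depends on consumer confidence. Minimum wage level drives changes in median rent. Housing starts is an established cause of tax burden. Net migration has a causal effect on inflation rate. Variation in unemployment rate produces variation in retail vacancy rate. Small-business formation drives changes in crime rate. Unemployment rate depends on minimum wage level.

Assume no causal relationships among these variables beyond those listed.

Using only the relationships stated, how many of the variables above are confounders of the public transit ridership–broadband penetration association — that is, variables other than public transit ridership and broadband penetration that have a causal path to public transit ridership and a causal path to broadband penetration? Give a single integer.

The common causes are: consumer confidence (to public transit ridership via consumer confidence → crime rate → public transit ridership; to broadband penetration via consumer confidence → median rent → tourism revenue → broadband penetration); housing starts (to public transit ridership via housing starts → crime rate → public transit ridership; to broadband penetration via housing starts → median rent → tourism revenue → broadband penetration).
Every other variable lacks a causal path to at least one of public transit ridership and broadband penetration.

2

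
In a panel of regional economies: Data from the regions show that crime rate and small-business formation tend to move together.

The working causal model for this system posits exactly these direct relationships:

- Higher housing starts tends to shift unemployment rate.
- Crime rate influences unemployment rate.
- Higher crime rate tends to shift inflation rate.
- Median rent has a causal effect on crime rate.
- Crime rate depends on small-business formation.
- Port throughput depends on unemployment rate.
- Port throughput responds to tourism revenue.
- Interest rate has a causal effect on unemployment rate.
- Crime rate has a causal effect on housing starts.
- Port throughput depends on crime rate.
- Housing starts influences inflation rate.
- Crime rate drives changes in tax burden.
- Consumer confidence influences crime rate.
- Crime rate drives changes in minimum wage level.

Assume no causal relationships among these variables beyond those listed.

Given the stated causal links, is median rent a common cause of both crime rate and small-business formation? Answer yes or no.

Median rent has no stated causal path to small-business formation. A confounder must cause both variables, so median rent does not qualify.

no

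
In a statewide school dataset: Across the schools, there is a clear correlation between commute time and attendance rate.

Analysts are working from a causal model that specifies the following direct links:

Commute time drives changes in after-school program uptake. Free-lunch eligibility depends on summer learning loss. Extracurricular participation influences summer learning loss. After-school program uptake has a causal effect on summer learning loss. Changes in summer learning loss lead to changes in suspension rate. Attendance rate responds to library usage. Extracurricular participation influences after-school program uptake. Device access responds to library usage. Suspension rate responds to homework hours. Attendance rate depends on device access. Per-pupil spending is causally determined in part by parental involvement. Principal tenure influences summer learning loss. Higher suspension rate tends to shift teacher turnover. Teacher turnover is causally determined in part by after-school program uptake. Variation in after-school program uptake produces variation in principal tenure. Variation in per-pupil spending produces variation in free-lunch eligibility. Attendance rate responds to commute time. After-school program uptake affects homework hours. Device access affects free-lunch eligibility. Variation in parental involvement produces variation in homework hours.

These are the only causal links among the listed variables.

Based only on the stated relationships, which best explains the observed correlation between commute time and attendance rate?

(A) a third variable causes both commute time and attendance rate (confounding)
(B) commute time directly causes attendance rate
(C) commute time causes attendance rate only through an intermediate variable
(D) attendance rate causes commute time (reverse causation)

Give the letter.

There is a stated direct causal link commute time → attendance rate, and no variable causes both commute time and attendance rate, so the correlation reflects direct causation.

B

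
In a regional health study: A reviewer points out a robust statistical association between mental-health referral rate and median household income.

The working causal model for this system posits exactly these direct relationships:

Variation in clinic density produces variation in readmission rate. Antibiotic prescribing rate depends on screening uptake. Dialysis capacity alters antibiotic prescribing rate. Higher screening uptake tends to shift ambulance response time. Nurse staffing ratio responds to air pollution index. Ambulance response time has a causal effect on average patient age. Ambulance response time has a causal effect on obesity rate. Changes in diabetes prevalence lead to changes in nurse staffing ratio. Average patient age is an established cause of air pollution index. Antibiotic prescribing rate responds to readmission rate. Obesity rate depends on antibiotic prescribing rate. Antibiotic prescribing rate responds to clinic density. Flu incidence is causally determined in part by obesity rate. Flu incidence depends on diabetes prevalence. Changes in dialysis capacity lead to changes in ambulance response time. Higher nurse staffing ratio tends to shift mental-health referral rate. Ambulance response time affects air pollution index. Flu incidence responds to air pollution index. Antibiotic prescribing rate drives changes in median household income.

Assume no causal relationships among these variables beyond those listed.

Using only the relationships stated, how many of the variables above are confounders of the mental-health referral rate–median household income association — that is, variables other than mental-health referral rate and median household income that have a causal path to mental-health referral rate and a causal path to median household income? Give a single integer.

2

The common causes are: dialysis capacity (to mental-health referral rate via dialysis capacity → ambulance response time → air pollution index → nurse staffing ratio → mental-health referral rate; to median household income via dialysis capacity → antibiotic prescribing rate → median household income); screening uptake (to mental-health referral rate via screening uptake → ambulance response time → air pollution index → nurse staffing ratio → mental-health referral rate; to median household income via screening uptake → antibiotic prescribing rate → median household income).
Every other variable lacks a causal path to at least one of mental-health referral rate and median household income.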